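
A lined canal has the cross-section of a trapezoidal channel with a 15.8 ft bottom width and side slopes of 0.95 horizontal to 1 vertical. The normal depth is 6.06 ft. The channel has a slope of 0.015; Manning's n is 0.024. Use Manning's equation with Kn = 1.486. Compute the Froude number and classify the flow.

With bottom width b = 15.8 ft and side slope z = 0.95: A = (b + zy)y = (15.8 + 0.95×6.06)×6.06 = 130.6 ft²; P = b + 2y√(1+z²) = 15.8 + 2×6.06×1.379 = 32.52 ft.
Hydraulic radius R = A/P = 130.6/32.52 = 4.017 ft.
V = (1.486/n) R^(2/3) √S = (1.486/0.024) × 4.017^(2/3) × √0.015 = 19.16 ft/s. Hydraulic depth D_h = A/T = 130.6/27.31 = 4.783 ft.
Froude number Fr = V/√(g·D_h) = 19.16/√(32.2×4.783) = 1.54, which is greater than 1, so the flow is supercritical.

supercritical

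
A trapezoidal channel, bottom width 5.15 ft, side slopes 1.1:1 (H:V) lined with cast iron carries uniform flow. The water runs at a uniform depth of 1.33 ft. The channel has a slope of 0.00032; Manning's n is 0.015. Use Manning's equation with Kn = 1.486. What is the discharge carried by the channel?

Q = 15.2 ft³/s

With bottom width b = 5.15 ft and side slope z = 1.1: A = (b + zy)y = (5.15 + 1.1×1.33)×1.33 = 8.795 ft²; P = b + 2y√(1+z²) = 5.15 + 2×1.33×1.487 = 9.104 ft.
Hydraulic radius R = A/P = 8.795/9.104 = 0.9661 ft.
Manning's equation: Q = (1.486/n) A R^(2/3) S^(1/2) = (1.486/0.015) × 8.795 × 0.9661^(2/3) × 0.00032^(1/2) = 15.2 ft³/s.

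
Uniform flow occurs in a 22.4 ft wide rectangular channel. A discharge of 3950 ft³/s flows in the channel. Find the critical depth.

y_c = 9.88 ft

For a rectangular channel, critical depth y_c = (q²/g)^(1/3) where q = Q/b = 3950/22.4 = 176.3 ft²/s.
So y_c = (176.3²/32.2)^(1/3) = 9.88 ft.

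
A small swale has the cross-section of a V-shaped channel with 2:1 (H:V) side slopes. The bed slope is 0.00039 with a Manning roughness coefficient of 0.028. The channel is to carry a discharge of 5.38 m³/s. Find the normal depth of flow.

y_n = 2.02 m

Manning's equation rearranged: A R^(2/3) = nQ / (1·√S) = 0.028 × 5.38 / (√0.00039) = 7.628.
Try y = 2.47 m: A R^(2/3) = 13.04 — too large.
Try y = 2.02 m: A R^(2/3) = 7.626 — ≈ 7.628.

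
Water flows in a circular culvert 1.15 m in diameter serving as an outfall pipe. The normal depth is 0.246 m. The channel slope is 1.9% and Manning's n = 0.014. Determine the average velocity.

For a circular section of diameter D = 1.15 m at depth y = 0.246 m, the central angle is θ = 2 arccos(1 − 2y/D) = 1.923 rad. Then A = (D²/8)(θ − sin θ) = 0.1628 m² and P = Dθ/2 = 1.106 m.
Hydraulic radius R = A/P = 0.1628/1.106 = 0.1472 m.
From Manning's equation, V = (1/n) R^(2/3) S^(1/2) = (1/0.014) × 0.1472^(2/3) × 0.019^(1/2) = 2.74 m/s.

V = 2.74 m/s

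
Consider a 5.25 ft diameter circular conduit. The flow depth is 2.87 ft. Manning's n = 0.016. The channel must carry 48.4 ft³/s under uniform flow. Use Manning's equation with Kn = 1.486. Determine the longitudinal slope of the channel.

S = 0.0012

For a circular section of diameter D = 5.25 ft at depth y = 2.87 ft, the central angle is θ = 2 arccos(1 − 2y/D) = 3.329 rad. Then A = (D²/8)(θ − sin θ) = 12.11 ft² and P = Dθ/2 = 8.737 ft.
Hydraulic radius R = A/P = 12.11/8.737 = 1.386 ft.
From Manning's equation, S = [nQ / (1.486 A R^(2/3))]² = [0.016 × 48.4 / (1.486 × 12.11 × 1.386^(2/3))]² = 0.0012.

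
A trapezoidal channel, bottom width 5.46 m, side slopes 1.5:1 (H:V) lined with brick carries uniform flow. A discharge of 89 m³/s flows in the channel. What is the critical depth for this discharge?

At critical depth, Q² T / (g A³) = 1, i.e. A³/T = Q²/g = 89²/9.81 = 807.4.
Try y = 1.64 m: A³/T = 211.1 — low.
Try y = 3.03 m: A³/T = 1915 — high.
Try y = 2.4 m: A³/T = 812.1 — ≈ 807.4.

y_c = 2.4 m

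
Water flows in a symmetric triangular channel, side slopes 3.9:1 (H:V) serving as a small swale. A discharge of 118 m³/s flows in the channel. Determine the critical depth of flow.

y_c = 2.85 m

At critical depth, Q² T / (g A³) = 1, i.e. A³/T = Q²/g = 118²/9.81 = 1419.
At y = 3.19 m: A³/T = 2512 — over.
At y = 2.85 m: A³/T = 1430 — close enough.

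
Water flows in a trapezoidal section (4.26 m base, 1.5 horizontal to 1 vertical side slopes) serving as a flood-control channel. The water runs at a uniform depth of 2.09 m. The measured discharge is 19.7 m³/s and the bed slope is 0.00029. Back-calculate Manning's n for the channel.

With bottom width b = 4.26 m and side slope z = 1.5: A = (b + zy)y = (4.26 + 1.5×2.09)×2.09 = 15.46 m²; P = b + 2y√(1+z²) = 4.26 + 2×2.09×1.803 = 11.8 m.
Hydraulic radius R = A/P = 15.46/11.8 = 1.31 m.
Rearranging Manning's equation: n = (1/Q) A R^(2/3) S^(1/2) = (1/19.7) × 15.46 × 1.31^(2/3) × √0.00029 = 0.016.

n = 0.016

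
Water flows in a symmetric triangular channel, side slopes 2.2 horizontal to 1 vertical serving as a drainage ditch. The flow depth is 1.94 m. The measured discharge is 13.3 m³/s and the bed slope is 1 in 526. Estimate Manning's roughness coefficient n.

n = 0.025

For a triangular section with side slope z = 2.2: A = zy² = 2.2×1.94² = 8.28 m²; P = 2y√(1+z²) = 2×1.94×2.417 = 9.376 m.
Hydraulic radius R = A/P = 8.28/9.376 = 0.8831 m.
Rearranging Manning's equation: n = (1/Q) A R^(2/3) S^(1/2) = (1/13.3) × 8.28 × 0.8831^(2/3) × √0.001901 = 0.025.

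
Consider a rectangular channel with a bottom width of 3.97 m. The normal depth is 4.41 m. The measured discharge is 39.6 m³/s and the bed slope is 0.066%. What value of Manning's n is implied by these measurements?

n = 0.014

Flow area A = b·y = 3.97 × 4.41 = 17.51 m². Wetted perimeter P = b + 2y = 3.97 + 2×4.41 = 12.79 m.
Hydraulic radius R = A/P = 17.51/12.79 = 1.369 m.
Rearranging Manning's equation: n = (1/Q) A R^(2/3) S^(1/2) = (1/39.6) × 17.51 × 1.369^(2/3) × √0.00066 = 0.014.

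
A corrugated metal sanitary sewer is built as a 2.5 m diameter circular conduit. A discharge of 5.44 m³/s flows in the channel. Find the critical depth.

y_c = 1.05 m

At critical depth, Q² T / (g A³) = 1, i.e. A³/T = Q²/g = 5.44²/9.81 = 3.017.
Try y = 0.816 m: A³/T = 1.149 — short.
Try y = 1.14 m: A³/T = 4.159 — over.
Try y = 1.05 m: A³/T = 3.035 — ≈ 3.017.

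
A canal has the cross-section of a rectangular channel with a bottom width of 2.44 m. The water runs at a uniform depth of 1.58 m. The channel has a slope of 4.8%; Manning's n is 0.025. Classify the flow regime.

supercritical

Flow area A = b·y = 2.44 × 1.58 = 3.855 m². Wetted perimeter P = b + 2y = 2.44 + 2×1.58 = 5.6 m.
Hydraulic radius R = A/P = 3.855/5.6 = 0.6884 m.
V = (1/n) R^(2/3) √S = (1/0.025) × 0.6884^(2/3) × √0.048 = 6.833 m/s. Hydraulic depth D_h = A/T = 3.855/2.44 = 1.58 m.
Froude number Fr = V/√(g·D_h) = 6.833/√(9.81×1.58) = 1.74, which is greater than 1, so the flow is supercritical.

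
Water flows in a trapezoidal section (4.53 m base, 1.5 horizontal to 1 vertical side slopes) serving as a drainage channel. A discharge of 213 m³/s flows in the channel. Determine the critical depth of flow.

y_c = 4.02 m

At critical depth, Q² T / (g A³) = 1, i.e. A³/T = Q²/g = 213²/9.81 = 4625.
Try y = 2.93 m: A³/T = 1343 — too small.
Try y = 4.02 m: A³/T = 4611 — ≈ 4625.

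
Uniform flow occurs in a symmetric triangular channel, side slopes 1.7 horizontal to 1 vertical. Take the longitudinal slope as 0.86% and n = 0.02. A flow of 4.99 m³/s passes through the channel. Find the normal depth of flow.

y_n = 1.04 m

Manning's equation rearranged: A R^(2/3) = nQ / (1·√S) = 0.02 × 4.99 / (√0.0086) = 1.076.
Try y = 0.809 m: A R^(2/3) = 0.5512 — low.
Try y = 1.04 m: A R^(2/3) = 1.077 — close enough.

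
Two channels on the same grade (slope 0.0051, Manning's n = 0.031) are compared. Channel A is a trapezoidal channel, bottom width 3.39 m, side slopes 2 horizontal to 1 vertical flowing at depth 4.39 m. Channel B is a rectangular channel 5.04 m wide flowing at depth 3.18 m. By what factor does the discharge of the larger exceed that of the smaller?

Channel A: With bottom width b = 3.39 m and side slope z = 2: A = (b + zy)y = (3.39 + 2×4.39)×4.39 = 53.43 m²; P = b + 2y√(1+z²) = 3.39 + 2×4.39×2.236 = 23.02 m. Hydraulic radius R = A/P = 53.43/23.02 = 2.321 m. Q_A = (1/0.031)·53.43·2.321^(2/3)·√0.0051 = 215.7 m³/s.
Channel B: Flow area A = b·y = 5.04 × 3.18 = 16.03 m². Wetted perimeter P = b + 2y = 5.04 + 2×3.18 = 11.4 m. Hydraulic radius R = A/P = 16.03/11.4 = 1.406 m. Q_B = (1/0.031)·16.03·1.406^(2/3)·√0.0051 = 46.34 m³/s.
The larger discharge is 215.7 m³/s and the smaller is 46.34 m³/s; the ratio is 4.66.

4.66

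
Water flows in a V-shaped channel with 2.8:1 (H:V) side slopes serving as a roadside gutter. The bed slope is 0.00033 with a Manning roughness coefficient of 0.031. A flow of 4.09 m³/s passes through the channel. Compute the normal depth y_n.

y_n = 1.7 m

Manning's equation rearranged: A R^(2/3) = nQ / (1·√S) = 0.031 × 4.09 / (√0.00033) = 6.98.
Try y = 1.35 m: A R^(2/3) = 3.773 — low.
Try y = 1.89 m: A R^(2/3) = 9.254 — high.
Try y = 1.7 m: A R^(2/3) = 6.976 — close enough.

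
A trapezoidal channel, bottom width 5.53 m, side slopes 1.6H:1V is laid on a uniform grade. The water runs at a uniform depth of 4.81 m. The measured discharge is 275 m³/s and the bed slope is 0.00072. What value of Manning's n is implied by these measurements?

n = 0.012

With bottom width b = 5.53 m and side slope z = 1.6: A = (b + zy)y = (5.53 + 1.6×4.81)×4.81 = 63.62 m²; P = b + 2y√(1+z²) = 5.53 + 2×4.81×1.887 = 23.68 m.
Hydraulic radius R = A/P = 63.62/23.68 = 2.686 m.
Rearranging Manning's equation: n = (1/Q) A R^(2/3) S^(1/2) = (1/275) × 63.62 × 2.686^(2/3) × √0.00072 = 0.012.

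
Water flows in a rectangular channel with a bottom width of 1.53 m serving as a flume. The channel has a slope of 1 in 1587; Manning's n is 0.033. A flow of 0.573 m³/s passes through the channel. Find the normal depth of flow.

Manning's equation rearranged: A R^(2/3) = nQ / (1·√S) = 0.033 × 0.573 / (√0.0006301) = 0.7533.
Try y = 0.764 m: A R^(2/3) = 0.6157 — short.
Try y = 0.972 m: A R^(2/3) = 0.8447 — over.
Try y = 0.89 m: A R^(2/3) = 0.7532 — matches.

y_n = 0.89 m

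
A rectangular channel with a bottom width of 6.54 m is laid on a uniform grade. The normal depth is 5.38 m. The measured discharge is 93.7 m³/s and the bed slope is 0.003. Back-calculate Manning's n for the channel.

n = 0.033

Flow area A = b·y = 6.54 × 5.38 = 35.19 m². Wetted perimeter P = b + 2y = 6.54 + 2×5.38 = 17.3 m.
Hydraulic radius R = A/P = 35.19/17.3 = 2.034 m.
Rearranging Manning's equation: n = (1/Q) A R^(2/3) S^(1/2) = (1/93.7) × 35.19 × 2.034^(2/3) × √0.003 = 0.033.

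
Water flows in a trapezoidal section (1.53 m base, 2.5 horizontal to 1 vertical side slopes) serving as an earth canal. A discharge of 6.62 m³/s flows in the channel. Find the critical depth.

y_c = 0.819 m

At critical depth, Q² T / (g A³) = 1, i.e. A³/T = Q²/g = 6.62²/9.81 = 4.467.
At y = 0.653 m: A³/T = 1.837 — short.
At y = 1.04 m: A³/T = 11.77 — over.
At y = 0.819 m: A³/T = 4.472 — ≈ 4.467.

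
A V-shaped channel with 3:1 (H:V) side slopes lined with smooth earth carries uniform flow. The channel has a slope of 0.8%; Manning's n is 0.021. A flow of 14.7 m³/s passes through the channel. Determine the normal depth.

y_n = 1.27 m

Manning's equation rearranged: A R^(2/3) = nQ / (1·√S) = 0.021 × 14.7 / (√0.008) = 3.451.
At y = 1.13 m: A R^(2/3) = 2.528 — low.
At y = 1.27 m: A R^(2/3) = 3.451 — ≈ 3.451.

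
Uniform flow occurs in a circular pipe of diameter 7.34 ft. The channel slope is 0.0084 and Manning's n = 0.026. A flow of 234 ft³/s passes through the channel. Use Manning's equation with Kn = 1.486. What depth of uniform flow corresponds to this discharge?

Manning's equation rearranged: A R^(2/3) = nQ / (1.486·√S) = 0.026 × 234 / (1.486 × √0.0084) = 44.67.
Trying y = 5.39 ft: A R^(2/3) = 56.4 — too large.
Trying y = 3.95 ft: A R^(2/3) = 35.85 — too small.
Trying y = 4.54 ft: A R^(2/3) = 44.62 — matches.

y_n = 4.54 ft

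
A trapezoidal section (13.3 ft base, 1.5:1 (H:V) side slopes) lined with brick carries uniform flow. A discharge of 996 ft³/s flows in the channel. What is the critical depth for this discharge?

y_c = 4.65 ft

At critical depth, Q² T / (g A³) = 1, i.e. A³/T = Q²/g = 996²/32.2 = 30810.
Try y = 5.66 ft: A³/T = 61950 — too large.
Try y = 4.13 ft: A³/T = 20320 — too small.
Try y = 4.65 ft: A³/T = 30750 — matches.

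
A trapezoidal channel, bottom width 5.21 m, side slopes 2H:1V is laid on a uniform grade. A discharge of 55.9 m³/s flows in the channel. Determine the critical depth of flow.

At critical depth, Q² T / (g A³) = 1, i.e. A³/T = Q²/g = 55.9²/9.81 = 318.5.
Try y = 1.35 m: A³/T = 114.8 — short.
Try y = 2.25 m: A³/T = 733.9 — over.
Try y = 1.8 m: A³/T = 321.3 — close enough.

y_c = 1.8 m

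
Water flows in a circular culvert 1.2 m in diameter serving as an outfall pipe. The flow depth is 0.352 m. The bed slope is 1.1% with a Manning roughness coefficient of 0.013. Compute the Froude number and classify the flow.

supercritical

For a circular section of diameter D = 1.2 m at depth y = 0.352 m, the central angle is θ = 2 arccos(1 − 2y/D) = 2.289 rad. Then A = (D²/8)(θ − sin θ) = 0.2766 m² and P = Dθ/2 = 1.374 m.
Hydraulic radius R = A/P = 0.2766/1.374 = 0.2014 m.
V = (1/n) R^(2/3) √S = (1/0.013) × 0.2014^(2/3) × √0.011 = 2.772 m/s. Hydraulic depth D_h = A/T = 0.2766/1.093 = 0.2531 m.
Froude number Fr = V/√(g·D_h) = 2.772/√(9.81×0.2531) = 1.76, which is greater than 1, so the flow is supercritical.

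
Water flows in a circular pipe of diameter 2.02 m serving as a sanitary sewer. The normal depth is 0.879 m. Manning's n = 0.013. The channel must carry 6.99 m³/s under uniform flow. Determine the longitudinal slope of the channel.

For a circular section of diameter D = 2.02 m at depth y = 0.879 m, the central angle is θ = 2 arccos(1 − 2y/D) = 2.881 rad. Then A = (D²/8)(θ − sin θ) = 1.338 m² and P = Dθ/2 = 2.91 m.
Hydraulic radius R = A/P = 1.338/2.91 = 0.4599 m.
From Manning's equation, S = [nQ / (1 A R^(2/3))]² = [0.013 × 6.99 / (1 × 1.338 × 0.4599^(2/3))]² = 0.013.

S = 0.013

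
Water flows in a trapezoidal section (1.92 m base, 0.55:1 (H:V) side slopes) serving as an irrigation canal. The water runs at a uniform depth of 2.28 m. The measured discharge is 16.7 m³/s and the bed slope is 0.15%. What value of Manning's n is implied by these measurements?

With bottom width b = 1.92 m and side slope z = 0.55: A = (b + zy)y = (1.92 + 0.55×2.28)×2.28 = 7.237 m²; P = b + 2y√(1+z²) = 1.92 + 2×2.28×1.141 = 7.124 m.
Hydraulic radius R = A/P = 7.237/7.124 = 1.016 m.
Rearranging Manning's equation: n = (1/Q) A R^(2/3) S^(1/2) = (1/16.7) × 7.237 × 1.016^(2/3) × √0.0015 = 0.017.

n = 0.017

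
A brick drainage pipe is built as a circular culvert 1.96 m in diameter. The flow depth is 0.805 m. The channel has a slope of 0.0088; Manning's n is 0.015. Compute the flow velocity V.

V = 3.55 m/s

For a circular section of diameter D = 1.96 m at depth y = 0.805 m, the central angle is θ = 2 arccos(1 − 2y/D) = 2.783 rad. Then A = (D²/8)(θ − sin θ) = 1.167 m² and P = Dθ/2 = 2.727 m.
Hydraulic radius R = A/P = 1.167/2.727 = 0.4281 m.
From Manning's equation, V = (1/n) R^(2/3) S^(1/2) = (1/0.015) × 0.4281^(2/3) × 0.0088^(1/2) = 3.55 m/s.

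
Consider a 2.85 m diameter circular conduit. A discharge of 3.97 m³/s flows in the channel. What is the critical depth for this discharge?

At critical depth, Q² T / (g A³) = 1, i.e. A³/T = Q²/g = 3.97²/9.81 = 1.607.
At y = 0.746 m: A³/T = 0.94 — low.
At y = 1.07 m: A³/T = 3.798 — high.
At y = 0.856 m: A³/T = 1.604 — ≈ 1.607.

y_c = 0.856 m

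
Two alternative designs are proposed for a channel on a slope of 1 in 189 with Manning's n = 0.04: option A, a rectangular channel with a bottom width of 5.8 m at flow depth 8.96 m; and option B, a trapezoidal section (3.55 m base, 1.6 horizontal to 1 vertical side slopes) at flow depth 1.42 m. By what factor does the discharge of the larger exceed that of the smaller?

Channel A: Flow area A = b·y = 5.8 × 8.96 = 51.97 m². Wetted perimeter P = b + 2y = 5.8 + 2×8.96 = 23.72 m. Hydraulic radius R = A/P = 51.97/23.72 = 2.191 m. Q_A = (1/0.04)·51.97·2.191^(2/3)·√0.005291 = 159.4 m³/s.
Channel B: With bottom width b = 3.55 m and side slope z = 1.6: A = (b + zy)y = (3.55 + 1.6×1.42)×1.42 = 8.267 m²; P = b + 2y√(1+z²) = 3.55 + 2×1.42×1.887 = 8.909 m. Hydraulic radius R = A/P = 8.267/8.909 = 0.928 m. Q_B = (1/0.04)·8.267·0.928^(2/3)·√0.005291 = 14.3 m³/s.
The larger discharge is 159.4 m³/s and the smaller is 14.3 m³/s; the ratio is 11.1.

11.1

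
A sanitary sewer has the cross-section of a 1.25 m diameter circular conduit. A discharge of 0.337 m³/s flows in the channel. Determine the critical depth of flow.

At critical depth, Q² T / (g A³) = 1, i.e. A³/T = Q²/g = 0.337²/9.81 = 0.01158.
Trying y = 0.21 m: A³/T = 0.002691 — too small.
Trying y = 0.352 m: A³/T = 0.02027 — too large.
Trying y = 0.305 m: A³/T = 0.0116 — close enough.

y_c = 0.305 m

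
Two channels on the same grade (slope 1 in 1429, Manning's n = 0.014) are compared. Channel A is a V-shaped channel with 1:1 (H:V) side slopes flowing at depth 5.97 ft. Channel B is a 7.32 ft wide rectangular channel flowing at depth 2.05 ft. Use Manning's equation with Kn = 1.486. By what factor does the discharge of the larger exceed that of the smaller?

Channel A: For a triangular section with side slope z = 1: A = zy² = 1×5.97² = 35.64 ft²; P = 2y√(1+z²) = 2×5.97×1.414 = 16.89 ft. Hydraulic radius R = A/P = 35.64/16.89 = 2.111 ft. Q_A = (1.486/0.014)·35.64·2.111^(2/3)·√0.0006998 = 164.7 ft³/s.
Channel B: Flow area A = b·y = 7.32 × 2.05 = 15.01 ft². Wetted perimeter P = b + 2y = 7.32 + 2×2.05 = 11.42 ft. Hydraulic radius R = A/P = 15.01/11.42 = 1.314 ft. Q_B = (1.486/0.014)·15.01·1.314^(2/3)·√0.0006998 = 50.55 ft³/s.
The larger discharge is 164.7 ft³/s and the smaller is 50.55 ft³/s; the ratio is 3.26.

3.26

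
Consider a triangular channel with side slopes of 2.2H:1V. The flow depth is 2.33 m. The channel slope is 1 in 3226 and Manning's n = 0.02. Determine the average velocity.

For a triangular section with side slope z = 2.2: A = zy² = 2.2×2.33² = 11.94 m²; P = 2y√(1+z²) = 2×2.33×2.417 = 11.26 m.
Hydraulic radius R = A/P = 11.94/11.26 = 1.061 m.
From Manning's equation, V = (1/n) R^(2/3) S^(1/2) = (1/0.02) × 1.061^(2/3) × 0.00031^(1/2) = 0.916 m/s.

V = 0.916 m/s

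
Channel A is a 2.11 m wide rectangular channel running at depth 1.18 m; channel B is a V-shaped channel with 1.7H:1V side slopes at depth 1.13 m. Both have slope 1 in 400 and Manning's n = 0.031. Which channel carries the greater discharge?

channel A

Channel A: Flow area A = b·y = 2.11 × 1.18 = 2.49 m². Wetted perimeter P = b + 2y = 2.11 + 2×1.18 = 4.47 m. Hydraulic radius R = A/P = 2.49/4.47 = 0.557 m. Q_A = (1/0.031)·2.49·0.557^(2/3)·√0.0025 = 2.719 m³/s.
Channel B: For a triangular section with side slope z = 1.7: A = zy² = 1.7×1.13² = 2.171 m²; P = 2y√(1+z²) = 2×1.13×1.972 = 4.457 m. Hydraulic radius R = A/P = 2.171/4.457 = 0.487 m. Q_B = (1/0.031)·2.171·0.487^(2/3)·√0.0025 = 2.167 m³/s.
Q_A = 2.719 m³/s vs Q_B = 2.167 m³/s, so channel A carries more.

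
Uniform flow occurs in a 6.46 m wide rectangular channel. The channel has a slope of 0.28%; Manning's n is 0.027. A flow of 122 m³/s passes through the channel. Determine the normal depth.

y_n = 5.9 m

Manning's equation rearranged: A R^(2/3) = nQ / (1·√S) = 0.027 × 122 / (√0.0028) = 62.25.
Trying y = 5.17 m: A R^(2/3) = 52.8 — too small.
Trying y = 5.9 m: A R^(2/3) = 62.25 — close enough.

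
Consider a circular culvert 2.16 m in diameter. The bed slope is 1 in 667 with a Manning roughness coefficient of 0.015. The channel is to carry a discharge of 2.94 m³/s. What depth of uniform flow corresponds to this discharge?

Manning's equation rearranged: A R^(2/3) = nQ / (1·√S) = 0.015 × 2.94 / (√0.001499) = 1.139.
Try y = 1.3 m: A R^(2/3) = 1.64 — high.
Try y = 1.04 m: A R^(2/3) = 1.139 — ≈ 1.139.

y_n = 1.04 m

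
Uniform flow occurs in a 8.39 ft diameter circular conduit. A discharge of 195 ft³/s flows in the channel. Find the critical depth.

y_c = 3.44 ft

At critical depth, Q² T / (g A³) = 1, i.e. A³/T = Q²/g = 195²/32.2 = 1181.
Trying y = 4.35 ft: A³/T = 2892 — high.
Trying y = 2.54 ft: A³/T = 365.7 — low.
Trying y = 3.44 ft: A³/T = 1178 — close enough.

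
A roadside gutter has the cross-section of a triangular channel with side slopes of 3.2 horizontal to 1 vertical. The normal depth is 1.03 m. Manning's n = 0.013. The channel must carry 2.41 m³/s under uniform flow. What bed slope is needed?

S = 0.00022

For a triangular section with side slope z = 3.2: A = zy² = 3.2×1.03² = 3.395 m²; P = 2y√(1+z²) = 2×1.03×3.353 = 6.906 m.
Hydraulic radius R = A/P = 3.395/6.906 = 0.4916 m.
From Manning's equation, S = [nQ / (1 A R^(2/3))]² = [0.013 × 2.41 / (1 × 3.395 × 0.4916^(2/3))]² = 0.00022.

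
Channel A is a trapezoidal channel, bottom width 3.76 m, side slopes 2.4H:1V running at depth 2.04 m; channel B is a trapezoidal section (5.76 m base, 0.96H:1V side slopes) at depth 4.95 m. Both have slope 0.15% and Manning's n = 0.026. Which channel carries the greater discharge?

channel B

Channel A: With bottom width b = 3.76 m and side slope z = 2.4: A = (b + zy)y = (3.76 + 2.4×2.04)×2.04 = 17.66 m²; P = b + 2y√(1+z²) = 3.76 + 2×2.04×2.6 = 14.37 m. Hydraulic radius R = A/P = 17.66/14.37 = 1.229 m. Q_A = (1/0.026)·17.66·1.229^(2/3)·√0.0015 = 30.18 m³/s.
Channel B: With bottom width b = 5.76 m and side slope z = 0.96: A = (b + zy)y = (5.76 + 0.96×4.95)×4.95 = 52.03 m²; P = b + 2y√(1+z²) = 5.76 + 2×4.95×1.386 = 19.48 m. Hydraulic radius R = A/P = 52.03/19.48 = 2.671 m. Q_B = (1/0.026)·52.03·2.671^(2/3)·√0.0015 = 149.2 m³/s.
Q_A = 30.18 m³/s vs Q_B = 149.2 m³/s, so channel B carries more.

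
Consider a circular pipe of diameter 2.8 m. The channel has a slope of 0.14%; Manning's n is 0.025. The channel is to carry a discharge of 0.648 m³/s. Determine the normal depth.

y_n = 0.565 m

Manning's equation rearranged: A R^(2/3) = nQ / (1·√S) = 0.025 × 0.648 / (√0.0014) = 0.433.
Try y = 0.694 m: A R^(2/3) = 0.6537 — too large.
Try y = 0.404 m: A R^(2/3) = 0.2178 — too small.
Try y = 0.565 m: A R^(2/3) = 0.4328 — ≈ 0.433.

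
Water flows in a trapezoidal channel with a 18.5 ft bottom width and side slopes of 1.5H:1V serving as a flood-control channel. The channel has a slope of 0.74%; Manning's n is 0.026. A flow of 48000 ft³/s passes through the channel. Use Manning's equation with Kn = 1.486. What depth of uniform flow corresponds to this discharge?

Manning's equation rearranged: A R^(2/3) = nQ / (1.486·√S) = 0.026 × 48000 / (1.486 × √0.0074) = 9763.
At y = 22 ft: A R^(2/3) = 5800 — short.
At y = 30.1 ft: A R^(2/3) = 11700 — over.
At y = 27.8 ft: A R^(2/3) = 9765 — close enough.

y_n = 27.8 ft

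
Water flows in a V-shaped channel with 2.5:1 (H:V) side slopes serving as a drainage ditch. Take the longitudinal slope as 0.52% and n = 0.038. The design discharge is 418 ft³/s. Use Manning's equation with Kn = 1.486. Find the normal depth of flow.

y_n = 5.6 ft

Manning's equation rearranged: A R^(2/3) = nQ / (1.486·√S) = 0.038 × 418 / (1.486 × √0.0052) = 148.2.
Try y = 6.93 ft: A R^(2/3) = 261.7 — too large.
Try y = 4.66 ft: A R^(2/3) = 90.81 — too small.
Try y = 5.6 ft: A R^(2/3) = 148.2 — close enough.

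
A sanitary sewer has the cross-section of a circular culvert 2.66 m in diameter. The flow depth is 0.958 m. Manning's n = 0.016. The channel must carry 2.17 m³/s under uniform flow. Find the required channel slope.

For a circular section of diameter D = 2.66 m at depth y = 0.958 m, the central angle is θ = 2 arccos(1 − 2y/D) = 2.575 rad. Then A = (D²/8)(θ − sin θ) = 1.802 m² and P = Dθ/2 = 3.424 m.
Hydraulic radius R = A/P = 1.802/3.424 = 0.5263 m.
From Manning's equation, S = [nQ / (1 A R^(2/3))]² = [0.016 × 2.17 / (1 × 1.802 × 0.5263^(2/3))]² = 0.000874.

S = 0.000874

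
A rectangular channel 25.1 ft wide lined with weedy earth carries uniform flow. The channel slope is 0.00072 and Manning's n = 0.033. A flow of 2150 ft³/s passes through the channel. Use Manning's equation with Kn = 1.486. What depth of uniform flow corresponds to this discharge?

y_n = 18.5 ft

Manning's equation rearranged: A R^(2/3) = nQ / (1.486·√S) = 0.033 × 2150 / (1.486 × √0.00072) = 1779.
Trying y = 23.3 ft: A R^(2/3) = 2370 — over.
Trying y = 12.8 ft: A R^(2/3) = 1100 — short.
Trying y = 18.5 ft: A R^(2/3) = 1776 — close enough.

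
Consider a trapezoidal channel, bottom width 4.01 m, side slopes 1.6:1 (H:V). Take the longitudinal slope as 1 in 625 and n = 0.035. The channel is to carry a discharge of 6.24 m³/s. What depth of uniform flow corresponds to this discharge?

y_n = 1.11 m

Manning's equation rearranged: A R^(2/3) = nQ / (1·√S) = 0.035 × 6.24 / (√0.0016) = 5.46.
Trying y = 0.965 m: A R^(2/3) = 4.227 — low.
Trying y = 1.34 m: A R^(2/3) = 7.741 — high.
Trying y = 1.11 m: A R^(2/3) = 5.458 — close enough.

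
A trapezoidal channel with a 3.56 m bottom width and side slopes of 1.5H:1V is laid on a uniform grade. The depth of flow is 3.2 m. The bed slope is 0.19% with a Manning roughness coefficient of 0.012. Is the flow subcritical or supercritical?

supercritical

With bottom width b = 3.56 m and side slope z = 1.5: A = (b + zy)y = (3.56 + 1.5×3.2)×3.2 = 26.75 m²; P = b + 2y√(1+z²) = 3.56 + 2×3.2×1.803 = 15.1 m.
Hydraulic radius R = A/P = 26.75/15.1 = 1.772 m.
V = (1/n) R^(2/3) √S = (1/0.012) × 1.772^(2/3) × √0.0019 = 5.319 m/s. Hydraulic depth D_h = A/T = 26.75/13.16 = 2.033 m.
Froude number Fr = V/√(g·D_h) = 5.319/√(9.81×2.033) = 1.19, which is greater than 1, so the flow is supercritical.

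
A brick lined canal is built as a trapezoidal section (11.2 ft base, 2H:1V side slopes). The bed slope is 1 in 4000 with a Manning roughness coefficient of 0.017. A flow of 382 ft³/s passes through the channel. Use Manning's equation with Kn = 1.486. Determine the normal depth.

y_n = 5.5 ft

Manning's equation rearranged: A R^(2/3) = nQ / (1.486·√S) = 0.017 × 382 / (1.486 × √0.00025) = 276.4.
Try y = 6.76 ft: A R^(2/3) = 423.4 — too large.
Try y = 4.4 ft: A R^(2/3) = 176.9 — too small.
Try y = 5.5 ft: A R^(2/3) = 276.7 — matches.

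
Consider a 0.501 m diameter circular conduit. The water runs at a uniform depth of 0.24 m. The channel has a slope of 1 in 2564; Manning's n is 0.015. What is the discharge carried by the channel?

For a circular section of diameter D = 0.501 m at depth y = 0.24 m, the central angle is θ = 2 arccos(1 − 2y/D) = 3.058 rad. Then A = (D²/8)(θ − sin θ) = 0.09331 m² and P = Dθ/2 = 0.766 m.
Hydraulic radius R = A/P = 0.09331/0.766 = 0.1218 m.
Manning's equation: Q = (1/n) A R^(2/3) S^(1/2) = (1/0.015) × 0.09331 × 0.1218^(2/3) × 0.00039^(1/2) = 0.0302 m³/s.

Q = 0.0302 m³/s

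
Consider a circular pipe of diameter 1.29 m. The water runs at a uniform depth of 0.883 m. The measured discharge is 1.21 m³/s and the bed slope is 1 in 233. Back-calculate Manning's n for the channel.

For a circular section of diameter D = 1.29 m at depth y = 0.883 m, the central angle is θ = 2 arccos(1 − 2y/D) = 3.897 rad. Then A = (D²/8)(θ − sin θ) = 0.9534 m² and P = Dθ/2 = 2.514 m.
Hydraulic radius R = A/P = 0.9534/2.514 = 0.3793 m.
Rearranging Manning's equation: n = (1/Q) A R^(2/3) S^(1/2) = (1/1.21) × 0.9534 × 0.3793^(2/3) × √0.004292 = 0.027.

n = 0.027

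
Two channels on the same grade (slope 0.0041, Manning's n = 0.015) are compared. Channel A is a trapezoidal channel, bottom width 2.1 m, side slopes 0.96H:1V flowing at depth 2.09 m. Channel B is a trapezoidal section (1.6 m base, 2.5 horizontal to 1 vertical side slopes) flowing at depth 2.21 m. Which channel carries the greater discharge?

channel B

Channel A: With bottom width b = 2.1 m and side slope z = 0.96: A = (b + zy)y = (2.1 + 0.96×2.09)×2.09 = 8.582 m²; P = b + 2y√(1+z²) = 2.1 + 2×2.09×1.386 = 7.894 m. Hydraulic radius R = A/P = 8.582/7.894 = 1.087 m. Q_A = (1/0.015)·8.582·1.087^(2/3)·√0.0041 = 38.73 m³/s.
Channel B: With bottom width b = 1.6 m and side slope z = 2.5: A = (b + zy)y = (1.6 + 2.5×2.21)×2.21 = 15.75 m²; P = b + 2y√(1+z²) = 1.6 + 2×2.21×2.693 = 13.5 m. Hydraulic radius R = A/P = 15.75/13.5 = 1.166 m. Q_B = (1/0.015)·15.75·1.166^(2/3)·√0.0041 = 74.48 m³/s.
Q_A = 38.73 m³/s vs Q_B = 74.48 m³/s, so channel B carries more.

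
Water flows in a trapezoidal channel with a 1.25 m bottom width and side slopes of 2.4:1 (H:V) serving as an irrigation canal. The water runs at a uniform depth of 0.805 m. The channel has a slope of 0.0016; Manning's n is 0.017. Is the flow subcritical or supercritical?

subcritical

With bottom width b = 1.25 m and side slope z = 2.4: A = (b + zy)y = (1.25 + 2.4×0.805)×0.805 = 2.562 m²; P = b + 2y√(1+z²) = 1.25 + 2×0.805×2.6 = 5.436 m.
Hydraulic radius R = A/P = 2.562/5.436 = 0.4712 m.
V = (1/n) R^(2/3) √S = (1/0.017) × 0.4712^(2/3) × √0.0016 = 1.425 m/s. Hydraulic depth D_h = A/T = 2.562/5.114 = 0.5009 m.
Froude number Fr = V/√(g·D_h) = 1.425/√(9.81×0.5009) = 0.643, which is less than 1, so the flow is subcritical.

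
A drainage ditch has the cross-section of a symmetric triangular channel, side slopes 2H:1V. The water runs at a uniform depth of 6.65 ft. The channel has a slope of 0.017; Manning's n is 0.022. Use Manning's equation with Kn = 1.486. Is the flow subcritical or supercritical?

For a triangular section with side slope z = 2: A = zy² = 2×6.65² = 88.45 ft²; P = 2y√(1+z²) = 2×6.65×2.236 = 29.74 ft.
Hydraulic radius R = A/P = 88.45/29.74 = 2.974 ft.
V = (1.486/n) R^(2/3) √S = (1.486/0.022) × 2.974^(2/3) × √0.017 = 18.21 ft/s. Hydraulic depth D_h = A/T = 88.45/26.6 = 3.325 ft.
Froude number Fr = V/√(g·D_h) = 18.21/√(32.2×3.325) = 1.76, which is greater than 1, so the flow is supercritical.

supercritical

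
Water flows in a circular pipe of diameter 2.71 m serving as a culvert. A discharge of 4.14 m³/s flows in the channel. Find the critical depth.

At critical depth, Q² T / (g A³) = 1, i.e. A³/T = Q²/g = 4.14²/9.81 = 1.747.
Try y = 0.649 m: A³/T = 0.5167 — short.
Try y = 1.08 m: A³/T = 3.714 — over.
Try y = 0.888 m: A³/T = 1.747 — ≈ 1.747.

y_c = 0.888 m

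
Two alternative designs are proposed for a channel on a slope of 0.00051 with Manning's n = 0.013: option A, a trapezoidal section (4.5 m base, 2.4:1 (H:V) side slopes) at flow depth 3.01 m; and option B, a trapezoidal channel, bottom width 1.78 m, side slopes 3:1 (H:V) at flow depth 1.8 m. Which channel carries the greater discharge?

channel A

Channel A: With bottom width b = 4.5 m and side slope z = 2.4: A = (b + zy)y = (4.5 + 2.4×3.01)×3.01 = 35.29 m²; P = b + 2y√(1+z²) = 4.5 + 2×3.01×2.6 = 20.15 m. Hydraulic radius R = A/P = 35.29/20.15 = 1.751 m. Q_A = (1/0.013)·35.29·1.751^(2/3)·√0.00051 = 89.06 m³/s.
Channel B: With bottom width b = 1.78 m and side slope z = 3: A = (b + zy)y = (1.78 + 3×1.8)×1.8 = 12.92 m²; P = b + 2y√(1+z²) = 1.78 + 2×1.8×3.162 = 13.16 m. Hydraulic radius R = A/P = 12.92/13.16 = 0.9818 m. Q_B = (1/0.013)·12.92·0.9818^(2/3)·√0.00051 = 22.18 m³/s.
Q_A = 89.06 m³/s vs Q_B = 22.18 m³/s, so channel A carries more.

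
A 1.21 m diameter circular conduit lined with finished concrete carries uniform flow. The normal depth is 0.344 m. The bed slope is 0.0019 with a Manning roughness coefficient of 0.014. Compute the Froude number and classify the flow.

For a circular section of diameter D = 1.21 m at depth y = 0.344 m, the central angle is θ = 2 arccos(1 − 2y/D) = 2.249 rad. Then A = (D²/8)(θ − sin θ) = 0.2692 m² and P = Dθ/2 = 1.361 m.
Hydraulic radius R = A/P = 0.2692/1.361 = 0.1978 m.
V = (1/n) R^(2/3) √S = (1/0.014) × 0.1978^(2/3) × √0.0019 = 1.057 m/s. Hydraulic depth D_h = A/T = 0.2692/1.092 = 0.2466 m.
Froude number Fr = V/√(g·D_h) = 1.057/√(9.81×0.2466) = 0.68, which is less than 1, so the flow is subcritical.

subcritical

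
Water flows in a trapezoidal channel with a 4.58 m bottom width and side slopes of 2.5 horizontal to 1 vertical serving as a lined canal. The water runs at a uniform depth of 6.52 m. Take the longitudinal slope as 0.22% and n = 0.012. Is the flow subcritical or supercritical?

supercritical

With bottom width b = 4.58 m and side slope z = 2.5: A = (b + zy)y = (4.58 + 2.5×6.52)×6.52 = 136.1 m²; P = b + 2y√(1+z²) = 4.58 + 2×6.52×2.693 = 39.69 m.
Hydraulic radius R = A/P = 136.1/39.69 = 3.43 m.
V = (1/n) R^(2/3) √S = (1/0.012) × 3.43^(2/3) × √0.0022 = 8.89 m/s. Hydraulic depth D_h = A/T = 136.1/37.18 = 3.662 m.
Froude number Fr = V/√(g·D_h) = 8.89/√(9.81×3.662) = 1.48, which is greater than 1, so the flow is supercritical.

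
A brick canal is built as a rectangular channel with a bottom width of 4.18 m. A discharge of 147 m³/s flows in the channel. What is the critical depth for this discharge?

y_c = 5.01 m

For a rectangular channel, critical depth y_c = (q²/g)^(1/3) where q = Q/b = 147/4.18 = 35.17 m²/s.
So y_c = (35.17²/9.81)^(1/3) = 5.01 m.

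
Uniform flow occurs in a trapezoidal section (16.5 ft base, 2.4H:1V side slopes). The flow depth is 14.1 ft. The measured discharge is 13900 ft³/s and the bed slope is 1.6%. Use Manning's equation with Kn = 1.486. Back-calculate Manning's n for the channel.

n = 0.0381

With bottom width b = 16.5 ft and side slope z = 2.4: A = (b + zy)y = (16.5 + 2.4×14.1)×14.1 = 709.8 ft²; P = b + 2y√(1+z²) = 16.5 + 2×14.1×2.6 = 89.82 ft.
Hydraulic radius R = A/P = 709.8/89.82 = 7.902 ft.
Rearranging Manning's equation: n = (1.486/Q) A R^(2/3) S^(1/2) = (1.486/13900) × 709.8 × 7.902^(2/3) × √0.016 = 0.0381.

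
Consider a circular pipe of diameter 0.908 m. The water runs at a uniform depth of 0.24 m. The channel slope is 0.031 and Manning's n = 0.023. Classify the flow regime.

For a circular section of diameter D = 0.908 m at depth y = 0.24 m, the central angle is θ = 2 arccos(1 − 2y/D) = 2.16 rad. Then A = (D²/8)(θ − sin θ) = 0.1369 m² and P = Dθ/2 = 0.9806 m.
Hydraulic radius R = A/P = 0.1369/0.9806 = 0.1396 m.
V = (1/n) R^(2/3) √S = (1/0.023) × 0.1396^(2/3) × √0.031 = 2.06 m/s. Hydraulic depth D_h = A/T = 0.1369/0.8008 = 0.171 m.
Froude number Fr = V/√(g·D_h) = 2.06/√(9.81×0.171) = 1.59, which is greater than 1, so the flow is supercritical.

supercritical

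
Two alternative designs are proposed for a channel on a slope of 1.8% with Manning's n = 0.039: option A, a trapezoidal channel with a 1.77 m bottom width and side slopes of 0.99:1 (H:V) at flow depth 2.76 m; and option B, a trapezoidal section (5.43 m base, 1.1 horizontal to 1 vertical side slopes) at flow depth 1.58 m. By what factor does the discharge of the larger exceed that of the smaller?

Channel A: With bottom width b = 1.77 m and side slope z = 0.99: A = (b + zy)y = (1.77 + 0.99×2.76)×2.76 = 12.43 m²; P = b + 2y√(1+z²) = 1.77 + 2×2.76×1.407 = 9.538 m. Hydraulic radius R = A/P = 12.43/9.538 = 1.303 m. Q_A = (1/0.039)·12.43·1.303^(2/3)·√0.018 = 51 m³/s.
Channel B: With bottom width b = 5.43 m and side slope z = 1.1: A = (b + zy)y = (5.43 + 1.1×1.58)×1.58 = 11.33 m²; P = b + 2y√(1+z²) = 5.43 + 2×1.58×1.487 = 10.13 m. Hydraulic radius R = A/P = 11.33/10.13 = 1.118 m. Q_B = (1/0.039)·11.33·1.118^(2/3)·√0.018 = 41.97 m³/s.
The larger discharge is 51 m³/s and the smaller is 41.97 m³/s; the ratio is 1.21.

1.21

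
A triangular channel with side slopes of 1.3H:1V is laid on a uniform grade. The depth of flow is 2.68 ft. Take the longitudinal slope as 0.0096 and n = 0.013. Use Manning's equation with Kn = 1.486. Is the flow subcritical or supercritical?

supercritical

For a triangular section with side slope z = 1.3: A = zy² = 1.3×2.68² = 9.337 ft²; P = 2y√(1+z²) = 2×2.68×1.64 = 8.791 ft.
Hydraulic radius R = A/P = 9.337/8.791 = 1.062 ft.
V = (1.486/n) R^(2/3) √S = (1.486/0.013) × 1.062^(2/3) × √0.0096 = 11.66 ft/s. Hydraulic depth D_h = A/T = 9.337/6.968 = 1.34 ft.
Froude number Fr = V/√(g·D_h) = 11.66/√(32.2×1.34) = 1.77, which is greater than 1, so the flow is supercritical.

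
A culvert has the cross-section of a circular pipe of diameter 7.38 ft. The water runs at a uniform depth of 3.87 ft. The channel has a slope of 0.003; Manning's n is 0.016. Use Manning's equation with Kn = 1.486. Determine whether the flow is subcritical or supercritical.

subcritical

For a circular section of diameter D = 7.38 ft at depth y = 3.87 ft, the central angle is θ = 2 arccos(1 − 2y/D) = 3.239 rad. Then A = (D²/8)(θ − sin θ) = 22.72 ft² and P = Dθ/2 = 11.95 ft.
Hydraulic radius R = A/P = 22.72/11.95 = 1.901 ft.
V = (1.486/n) R^(2/3) √S = (1.486/0.016) × 1.901^(2/3) × √0.003 = 7.805 ft/s. Hydraulic depth D_h = A/T = 22.72/7.371 = 3.082 ft.
Froude number Fr = V/√(g·D_h) = 7.805/√(32.2×3.082) = 0.784, which is less than 1, so the flow is subcritical.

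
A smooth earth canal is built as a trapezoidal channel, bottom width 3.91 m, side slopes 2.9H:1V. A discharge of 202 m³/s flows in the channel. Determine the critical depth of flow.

At critical depth, Q² T / (g A³) = 1, i.e. A³/T = Q²/g = 202²/9.81 = 4159.
Try y = 2.95 m: A³/T = 2365 — low.
Try y = 3.37 m: A³/T = 4180 — matches.

y_c = 3.37 m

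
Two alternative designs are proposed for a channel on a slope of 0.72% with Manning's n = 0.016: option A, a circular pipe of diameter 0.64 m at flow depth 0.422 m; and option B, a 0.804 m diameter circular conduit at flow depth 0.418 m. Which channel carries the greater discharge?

channel B

Channel A: For a circular section of diameter D = 0.64 m at depth y = 0.422 m, the central angle is θ = 2 arccos(1 − 2y/D) = 3.79 rad. Then A = (D²/8)(θ − sin θ) = 0.225 m² and P = Dθ/2 = 1.213 m. Hydraulic radius R = A/P = 0.225/1.213 = 0.1855 m. Q_A = (1/0.016)·0.225·0.1855^(2/3)·√0.0072 = 0.3881 m³/s.
Channel B: For a circular section of diameter D = 0.804 m at depth y = 0.418 m, the central angle is θ = 2 arccos(1 − 2y/D) = 3.221 rad. Then A = (D²/8)(θ − sin θ) = 0.2667 m² and P = Dθ/2 = 1.295 m. Hydraulic radius R = A/P = 0.2667/1.295 = 0.206 m. Q_B = (1/0.016)·0.2667·0.206^(2/3)·√0.0072 = 0.4933 m³/s.
Q_A = 0.3881 m³/s vs Q_B = 0.4933 m³/s, so channel B carries more.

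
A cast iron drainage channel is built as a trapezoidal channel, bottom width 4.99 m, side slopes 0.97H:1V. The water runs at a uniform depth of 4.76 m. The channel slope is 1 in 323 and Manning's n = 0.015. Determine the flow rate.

Q = 313 m³/s

With bottom width b = 4.99 m and side slope z = 0.97: A = (b + zy)y = (4.99 + 0.97×4.76)×4.76 = 45.73 m²; P = b + 2y√(1+z²) = 4.99 + 2×4.76×1.393 = 18.25 m.
Hydraulic radius R = A/P = 45.73/18.25 = 2.505 m.
Manning's equation: Q = (1/n) A R^(2/3) S^(1/2) = (1/0.015) × 45.73 × 2.505^(2/3) × 0.003096^(1/2) = 313 m³/s.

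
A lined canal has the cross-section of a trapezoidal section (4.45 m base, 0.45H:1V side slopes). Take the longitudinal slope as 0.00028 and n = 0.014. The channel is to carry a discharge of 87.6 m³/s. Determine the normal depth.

Manning's equation rearranged: A R^(2/3) = nQ / (1·√S) = 0.014 × 87.6 / (√0.00028) = 73.29.
Try y = 4.7 m: A R^(2/3) = 50.45 — low.
Try y = 6.56 m: A R^(2/3) = 91.29 — high.
Try y = 5.81 m: A R^(2/3) = 73.32 — ≈ 73.29.

y_n = 5.81 m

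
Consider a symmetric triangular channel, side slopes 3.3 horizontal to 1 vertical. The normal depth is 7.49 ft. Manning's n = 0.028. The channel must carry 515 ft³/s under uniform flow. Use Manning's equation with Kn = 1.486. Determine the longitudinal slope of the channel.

For a triangular section with side slope z = 3.3: A = zy² = 3.3×7.49² = 185.1 ft²; P = 2y√(1+z²) = 2×7.49×3.448 = 51.65 ft.
Hydraulic radius R = A/P = 185.1/51.65 = 3.584 ft.
From Manning's equation, S = [nQ / (1.486 A R^(2/3))]² = [0.028 × 515 / (1.486 × 185.1 × 3.584^(2/3))]² = 0.000501.

S = 0.000501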